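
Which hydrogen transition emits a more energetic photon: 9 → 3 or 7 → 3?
9 → 3

Calculate the energy for each transition:

Transition 9 → 3:
ΔE₁ = |E_3 - E_9| = |-13.6057/3² - (-13.6057/9²)|
ΔE₁ = |-1.51174444 - (-0.16797160)| = 1.34377 eV

Transition 7 → 3:
ΔE₂ = |E_3 - E_7| = |-13.6057/3² - (-13.6057/7²)|
ΔE₂ = |-1.51174444 - (-0.27766735)| = 1.23408 eV

Since 1.34377 eV > 1.23408 eV, the transition 9 → 3 emits the more energetic photon.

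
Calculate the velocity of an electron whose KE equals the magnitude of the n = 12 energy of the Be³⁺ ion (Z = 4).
7.292e+05 m/s (or 0.243245% of c)

The binding energy at n = 12 for Be³⁺ is:
E_12 = -13.6057 × 4²/12² = -1.51174444 eV
|E_12| = 1.51174444 eV

Convert to Joules:
KE = 1.51174444 eV × (1.602177 × 10⁻¹⁹ J/eV) = 2.42208e-19 J

Using KE = ½mv²:
v = √(2·KE/m_e)
v = √(2 × 2.42208e-19 J / 9.10938 × 10⁻³¹ kg)
v = 7.292e+05 m/s

This is approximately 0.243245% the speed of light.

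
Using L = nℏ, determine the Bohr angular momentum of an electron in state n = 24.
2.53097e-33 J·s (or 24ℏ)

In the Bohr model, angular momentum is quantized:
L = nℏ

where ℏ = h/(2π) = 1.0545718e-34 J·s

For n = 24:
L = 24 × 1.0545718e-34 J·s
L = 2.53097e-33 J·s

This can also be written as L = 24ℏ.
The angular momentum is an integer multiple of the reduced Planck constant.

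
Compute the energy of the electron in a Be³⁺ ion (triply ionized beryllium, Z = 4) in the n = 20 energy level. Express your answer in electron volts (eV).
-0.54 eV

The energy levels of a hydrogen-like atom are given by:
E_n = -13.6057 Z² / n² eV  (with Z = 4 for Be³⁺)

For n = 20:
E_20 = -13.6057 × 4² / 20²
E_20 = -13.6057 × 16 / 400
E_20 = -0.54 eV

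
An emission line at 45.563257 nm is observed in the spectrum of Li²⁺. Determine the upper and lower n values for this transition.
n = 6 → n = 2

First, find the photon energy from the wavelength (hc = 1239.84 eV·nm):
E = hc/λ = 1239.84 eV·nm / 45.563257 nm = 27.211400 eV

The energy levels of Li²⁺ satisfy E_n = -13.6057 × 3² / n² eV, so an emission n_i → n_f releases
ΔE = 13.6057 × 3² × (1/n_f² − 1/n_i²) eV.

Setting ΔE equal to the photon energy:
1/n_f² − 1/n_i² = 27.211400 / (13.6057 × 3²) = 0.22222222

Since 1/n_i² must be positive, we need 1/n_f² > 0.22222222, i.e. n_f ≤ 2. For each allowed n_f, solve n_i = (1/n_f² − 0.22222222)^(−1/2) and check whether it is a whole number:
  n_f = 1: 1/n_i² = 1.00000000 − 0.22222222 = 0.77777778 → n_i = 1.134  (not an integer) ✗
  n_f = 2: 1/n_i² = 0.25000000 − 0.22222222 = 0.02777778 → n_i = 6.000  → integer, n_i = 6 ✓

Only n_f = 2 gives an integer upper level, n_i = 6.

The transition is from n = 6 to n = 2 (emission).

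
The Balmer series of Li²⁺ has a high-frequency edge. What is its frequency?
7.4021e+15 Hz

The series limit corresponds to the transition from n = ∞ to n = 2.
This is the highest energy (shortest wavelength) transition in the Balmer series.

E_∞ = 0 eV
E_2 = -13.6057 × 3² / 2² = -30.61282500 eV

Energy at series limit:
ΔE = E_∞ - E_2 = 0 - (-30.61282500) = 30.61282500 eV
E = 30.61282500 eV × (1.602177 × 10⁻¹⁹ J/eV) = 4.904716e-18 J
f = E/h = 4.904716e-18 J / (6.62607 × 10⁻³⁴ J·s) = 7.4021e+15 Hz

This energy equals the ionization energy from the n = 2 state of Li²⁺.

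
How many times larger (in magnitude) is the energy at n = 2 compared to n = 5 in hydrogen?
6.250

Using E_n = -13.6057 Z² / n² eV with Z = 1:

E_2 = -13.6057 / 2² = -13.6057 / 4 = -3.401425000 eV
E_5 = -13.6057 / 5² = -13.6057 / 25 = -0.544228000 eV

The ratio is:
E_2/E_5 = (-3.401425000) / (-0.544228000)
E_2/E_5 = (-13.6057/4) / (-13.6057/25)
E_2/E_5 = 25/4
E_2/E_5 = 6.250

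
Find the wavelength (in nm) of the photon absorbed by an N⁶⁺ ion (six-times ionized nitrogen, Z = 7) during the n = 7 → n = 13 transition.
128.3365 nm

First, find the transition energy using E_n = -13.6057 Z² / n² eV:
E_7 = -13.6057 × 7² / 7² = -13.60570000 eV
E_13 = -13.6057 × 7² / 13² = -3.94484793 eV

Photon energy: |ΔE| = |E_13 - E_7| = 9.66085207 eV

Convert to wavelength using E = hc/λ with hc = 1239.84 eV·nm:
λ = hc/E = 1239.84 eV·nm / 9.66085207 eV
λ = 128.3365 nm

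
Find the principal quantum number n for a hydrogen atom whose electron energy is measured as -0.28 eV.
n = 7

The exact energy levels follow E_n = -13.6057 eV / n².

The measured value (-0.28 eV) is reported to only 2 significant figures, so we must test candidate n values and see which one matches to that precision.

Candidate energies:
  n = 5:  E = -13.6057/5² = -0.54423 eV
  n = 6:  E = -13.6057/6² = -0.37794 eV
  n = 7:  E = -13.6057/7² = -0.27767 eV  ← matches
  n = 8:  E = -13.6057/8² = -0.21259 eV
  n = 9:  E = -13.6057/9² = -0.16797 eV

Checking against the measurement of -0.28 eV (2 sig figs), only n = 7 agrees:
E_7 = -0.27767 eV, which rounds to -0.28 eV ✓

Therefore n = 7.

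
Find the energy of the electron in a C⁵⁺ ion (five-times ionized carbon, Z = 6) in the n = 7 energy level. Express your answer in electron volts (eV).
-9.99602 eV

The energy levels of a hydrogen-like atom are given by:
E_n = -13.6057 Z² / n² eV  (with Z = 6 for C⁵⁺)

For n = 7:
E_7 = -13.6057 × 6² / 7²
E_7 = -13.6057 × 36 / 49
E_7 = -9.99602 eV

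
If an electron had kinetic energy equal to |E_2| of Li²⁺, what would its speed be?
3.282e+06 m/s (or 1.09460% of c)

The binding energy at n = 2 for Li²⁺ is:
E_2 = -13.6057 × 3²/2² = -30.6128250 eV
|E_2| = 30.6128250 eV

Convert to Joules:
KE = 30.6128250 eV × (1.602177 × 10⁻¹⁹ J/eV) = 4.90472e-18 J

Using KE = ½mv²:
v = √(2·KE/m_e)
v = √(2 × 4.90472e-18 J / 9.10938 × 10⁻³¹ kg)
v = 3.282e+06 m/s

This is approximately 1.09460% the speed of light.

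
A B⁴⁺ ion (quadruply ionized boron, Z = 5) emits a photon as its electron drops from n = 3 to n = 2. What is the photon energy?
47.2420 eV

The energy levels are E_n = -13.6057 Z² eV / n².

Energy at n = 3: E_3 = -13.6057 × 5² / 3² = -37.7936111 eV
Energy at n = 2: E_2 = -13.6057 × 5² / 2² = -85.0356250 eV

For emission (electron falling to lower state), the photon energy is:
E_photon = E_3 - E_2 = |-37.7936111 - (-85.0356250)|
E_photon = 47.2420 eV

This energy is carried away by the emitted photon.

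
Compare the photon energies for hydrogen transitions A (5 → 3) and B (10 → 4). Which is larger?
5 → 3

Calculate the energy for each transition:

Transition 5 → 3:
ΔE₁ = |E_3 - E_5| = |-13.6057/3² - (-13.6057/5²)|
ΔE₁ = |-1.5117444444 - (-0.5442280000)| = 0.9675164 eV

Transition 10 → 4:
ΔE₂ = |E_4 - E_10| = |-13.6057/4² - (-13.6057/10²)|
ΔE₂ = |-0.8503562500 - (-0.1360570000)| = 0.7142993 eV

Since 0.9675164 eV > 0.7142993 eV, the transition 5 → 3 emits the more energetic photon.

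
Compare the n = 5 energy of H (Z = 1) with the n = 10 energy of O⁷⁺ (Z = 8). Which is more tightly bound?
O⁷⁺ at n = 10 (E = -8.70765 eV)

Using E_n = -13.6057 Z² / n² eV:

H (Z = 1) at n = 5:
E = -13.6057 × 1² / 5² = -13.6057 × 1 / 25 = -0.54422800 eV

O⁷⁺ (Z = 8) at n = 10:
E = -13.6057 × 8² / 10² = -13.6057 × 64 / 100 = -8.70764800 eV

Since -8.70764800 eV < -0.54422800 eV,
O⁷⁺ at n = 10 is more tightly bound (requires more energy to ionize).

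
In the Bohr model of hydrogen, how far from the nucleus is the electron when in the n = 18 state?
17.1453 nm (or 171.4533 Å)

The Bohr radius formula is:
r_n = n² a₀ / Z

where a₀ = 0.0529177 nm is the Bohr radius.

For H (Z = 1) at n = 18:
r_18 = 18² × 0.0529177 nm / 1
r_18 = 324 × 0.0529177 nm / 1
r_18 = 17.14533 nm / 1
r_18 = 17.1453 nm

The electron orbits at approximately 17.1453 nm from the nucleus.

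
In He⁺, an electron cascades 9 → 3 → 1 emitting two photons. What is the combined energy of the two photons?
53.751 eV

The energy levels of He⁺ are E_n = -13.6057 × 2² / n² eV.

First transition (9 → 3):
ΔE₁ = |E_3 - E_9|
ΔE₁ = |-6.046977778 - (-0.671886420)| = 5.375091 eV

Second transition (3 → 1):
ΔE₂ = |E_1 - E_3|
ΔE₂ = |-54.422800000 - (-6.046977778)| = 48.375822 eV

Total energy released:
E_total = ΔE₁ + ΔE₂ = 5.375091 + 48.375822 = 53.751 eV

Note: This equals the direct transition 9 → 1: 53.751 eV ✓
Energy is conserved regardless of the path taken.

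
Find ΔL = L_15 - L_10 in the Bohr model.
5.27e-34 J·s (or 5ℏ)

In the Bohr model, L_n = nℏ where ℏ = 1.0546e-34 J·s.

L_15 = 15ℏ = 1.5819e-33 J·s
L_10 = 10ℏ = 1.0546e-33 J·s

ΔL = L_15 - L_10 = (15 - 10)ℏ = 5ℏ
ΔL = 5 × 1.0546e-34 J·s = 5.27e-34 J·s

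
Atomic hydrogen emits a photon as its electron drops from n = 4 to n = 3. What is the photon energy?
0.661388 eV

The energy levels are E_n = -13.6057 eV / n².

Energy at n = 4: E_4 = -13.6057 / 4² = -0.850356250 eV
Energy at n = 3: E_3 = -13.6057 / 3² = -1.511744444 eV

For emission (electron falling to lower state), the photon energy is:
E_photon = E_4 - E_3 = |-0.850356250 - (-1.511744444)|
E_photon = 0.661388 eV

This energy is carried away by the emitted photon.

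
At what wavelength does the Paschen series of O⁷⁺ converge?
12.814666 nm

The series limit corresponds to the transition from n = ∞ to n = 3.
This is the highest energy (shortest wavelength) transition in the Paschen series.

E_∞ = 0 eV
E_3 = -13.6057 × 8² / 3² = -96.75164444 eV

Energy at series limit:
ΔE = E_∞ - E_3 = 0 - (-96.75164444) = 96.75164444 eV
λ = hc/E = 1239.84 eV·nm / 96.75164444 eV = 12.814666 nm

This energy equals the ionization energy from the n = 3 state of O⁷⁺.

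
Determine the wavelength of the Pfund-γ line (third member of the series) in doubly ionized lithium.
415.39151 nm

The lines of a series are numbered from the longest wavelength (smallest ΔE) outward; the third line is the transition from n = n_f + 3 to n_f.
The Pfund series has all transitions ending at n_f = 5.

For Li²⁺ (Z = 3), the third line (γ-line) is the jump from n = 8 to n = 5:
E_8 = -13.6057 × 3² / 8² = -1.913301563 eV
E_5 = -13.6057 × 3² / 5² = -4.898052000 eV
ΔE = E_8 - E_5 = 2.984750437 eV

λ = hc/E = 1239.84 eV·nm / 2.984750437 eV
λ = 415.39151 nm

This is the γ-line of the Pfund series in Li²⁺.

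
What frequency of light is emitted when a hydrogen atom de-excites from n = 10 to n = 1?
3.257e+15 Hz

First, find the transition energy:
E_10 = -13.6057 / 10² = -0.1360570 eV
E_1 = -13.6057 / 1² = -13.6057000 eV
|ΔE| = |E_1 - E_10| = 13.4696430 eV

Convert to Joules: E = 13.4696430 eV × (1.602177 × 10⁻¹⁹ J/eV) = 2.15808e-18 J

Using E = hf:
f = E/h = 2.15808e-18 J / (6.62607 × 10⁻³⁴ J·s)
f = 3.257e+15 Hz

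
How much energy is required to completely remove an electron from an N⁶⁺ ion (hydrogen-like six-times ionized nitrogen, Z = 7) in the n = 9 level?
8.2306 eV

The ionization energy is the energy needed to remove the electron completely (n → ∞).

For a hydrogen-like ion with Z = 7, E_n = -13.6057 Z² / n² eV.

At n = 9: E_9 = -13.6057 × 7² / 9² = -8.2306086 eV
At n = ∞: E_∞ = 0 eV

Ionization energy = E_∞ - E_9 = 0 - (-8.2306086) = 8.2306086 eV
Ionization energy ≈ 8.2306 eV

This is also called the binding energy of the electron in state n = 9.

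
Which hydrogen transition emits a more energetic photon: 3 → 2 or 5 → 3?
3 → 2

Calculate the energy for each transition:

Transition 3 → 2:
ΔE₁ = |E_2 - E_3| = |-13.6057/2² - (-13.6057/3²)|
ΔE₁ = |-3.4014250000 - (-1.5117444444)| = 1.8896806 eV

Transition 5 → 3:
ΔE₂ = |E_3 - E_5| = |-13.6057/3² - (-13.6057/5²)|
ΔE₂ = |-1.5117444444 - (-0.5442280000)| = 0.9675164 eV

Since 1.8896806 eV > 0.9675164 eV, the transition 3 → 2 emits the more energetic photon.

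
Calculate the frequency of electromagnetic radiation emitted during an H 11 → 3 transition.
3.38e+14 Hz

First, find the transition energy:
E_11 = -13.6057 / 11² = -0.11244380 eV
E_3 = -13.6057 / 3² = -1.51174444 eV
|ΔE| = |E_3 - E_11| = 1.39930064 eV

Convert to Joules: E = 1.39930064 eV × (1.602177 × 10⁻¹⁹ J/eV) = 2.2419e-19 J

Using E = hf:
f = E/h = 2.2419e-19 J / (6.62607 × 10⁻³⁴ J·s)
f = 3.38e+14 Hz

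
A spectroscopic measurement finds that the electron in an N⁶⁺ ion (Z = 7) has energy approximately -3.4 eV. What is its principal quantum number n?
n = 14

The exact energy levels follow E_n = -13.6057 Z² / n² eV with Z = 7.

The measured value (-3.4 eV) is reported to only 2 significant figures, so we must test candidate n values and see which one matches to that precision.

Candidate energies:
  n = 12:  E = -13.6057 × 7² / 12² = -4.62972 eV
  n = 13:  E = -13.6057 × 7² / 13² = -3.94485 eV
  n = 14:  E = -13.6057 × 7² / 14² = -3.40143 eV  ← matches
  n = 15:  E = -13.6057 × 7² / 15² = -2.96302 eV
  n = 16:  E = -13.6057 × 7² / 16² = -2.60422 eV

Checking against the measurement of -3.4 eV (2 sig figs), only n = 14 agrees:
E_14 = -3.40143 eV, which rounds to -3.4 eV ✓

Therefore n = 14.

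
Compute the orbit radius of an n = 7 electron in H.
2.5930 nm (or 25.9297 Å)

The Bohr radius formula is:
r_n = n² a₀ / Z

where a₀ = 0.0529177 nm is the Bohr radius.

For H (Z = 1) at n = 7:
r_7 = 7² × 0.0529177 nm / 1
r_7 = 49 × 0.0529177 nm / 1
r_7 = 2.59297 nm / 1
r_7 = 2.5930 nm

The electron orbits at approximately 2.5930 nm from the nucleus.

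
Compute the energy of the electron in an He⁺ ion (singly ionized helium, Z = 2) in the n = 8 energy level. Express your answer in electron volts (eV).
-0.850356 eV

The energy levels of a hydrogen-like atom are given by:
E_n = -13.6057 Z² / n² eV  (with Z = 2 for He⁺)

For n = 8:
E_8 = -13.6057 × 2² / 8²
E_8 = -13.6057 × 4 / 64
E_8 = -0.850356 eV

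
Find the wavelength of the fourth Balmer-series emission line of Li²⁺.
45.5633 nm

The lines of a series are numbered from the longest wavelength (smallest ΔE) outward; the fourth line is the transition from n = n_f + 4 to n_f.
The Balmer series has all transitions ending at n_f = 2.

For Li²⁺ (Z = 3), the fourth line (δ-line) is the jump from n = 6 to n = 2:
E_6 = -13.6057 × 3² / 6² = -3.401425 eV
E_2 = -13.6057 × 3² / 2² = -30.612825 eV
ΔE = E_6 - E_2 = 27.211400 eV

λ = hc/E = 1239.84 eV·nm / 27.211400 eV
λ = 45.5633 nm

This is the δ-line of the Balmer series in Li²⁺.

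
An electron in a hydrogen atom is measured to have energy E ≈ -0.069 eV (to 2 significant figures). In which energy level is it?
n = 14

The exact energy levels follow E_n = -13.6057 eV / n².

The measured value (-0.069 eV) is reported to only 2 significant figures, so we must test candidate n values and see which one matches to that precision.

Candidate energies:
  n = 12:  E = -13.6057/12² = -0.09448 eV
  n = 13:  E = -13.6057/13² = -0.08051 eV
  n = 14:  E = -13.6057/14² = -0.06942 eV  ← matches
  n = 15:  E = -13.6057/15² = -0.06047 eV
  n = 16:  E = -13.6057/16² = -0.05315 eV

Checking against the measurement of -0.069 eV (2 sig figs), only n = 14 agrees:
E_14 = -0.06942 eV, which rounds to -0.069 eV ✓

Therefore n = 14.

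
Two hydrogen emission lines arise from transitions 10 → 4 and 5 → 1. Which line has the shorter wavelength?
5 → 1

Calculate the energy for each transition:

Transition 10 → 4:
ΔE₁ = |E_4 - E_10| = |-13.6057/4² - (-13.6057/10²)|
ΔE₁ = |-0.8503562500 - (-0.1360570000)| = 0.7142993 eV

Transition 5 → 1:
ΔE₂ = |E_1 - E_5| = |-13.6057/1² - (-13.6057/5²)|
ΔE₂ = |-13.6057000000 - (-0.5442280000)| = 13.0614720 eV

Since 13.0614720 eV > 0.7142993 eV, the transition 5 → 1 emits the more energetic photon.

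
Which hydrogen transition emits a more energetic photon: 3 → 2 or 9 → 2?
9 → 2

Calculate the energy for each transition:

Transition 3 → 2:
ΔE₁ = |E_2 - E_3| = |-13.6057/2² - (-13.6057/3²)|
ΔE₁ = |-3.4014250000 - (-1.5117444444)| = 1.8896806 eV

Transition 9 → 2:
ΔE₂ = |E_2 - E_9| = |-13.6057/2² - (-13.6057/9²)|
ΔE₂ = |-3.4014250000 - (-0.1679716049)| = 3.2334534 eV

Since 3.2334534 eV > 1.8896806 eV, the transition 9 → 2 emits the more energetic photon.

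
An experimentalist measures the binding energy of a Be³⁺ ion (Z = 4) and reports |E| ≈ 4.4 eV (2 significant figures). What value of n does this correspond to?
n = 7

The exact energy levels follow E_n = -13.6057 Z² / n² eV with Z = 4.

The measured value (-4.4 eV) is reported to only 2 significant figures, so we must test candidate n values and see which one matches to that precision.

Candidate energies:
  n = 5:  E = -13.6057 × 4² / 5² = -8.70765 eV
  n = 6:  E = -13.6057 × 4² / 6² = -6.04698 eV
  n = 7:  E = -13.6057 × 4² / 7² = -4.44268 eV  ← matches
  n = 8:  E = -13.6057 × 4² / 8² = -3.40143 eV
  n = 9:  E = -13.6057 × 4² / 9² = -2.68755 eV

Checking against the measurement of -4.4 eV (2 sig figs), only n = 7 agrees:
E_7 = -4.44268 eV, which rounds to -4.4 eV ✓

Therefore n = 7.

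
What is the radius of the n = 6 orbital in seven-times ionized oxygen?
0.23813 nm (or 2.38130 Å)

The Bohr radius formula is:
r_n = n² a₀ / Z

where a₀ = 0.05291772 nm is the Bohr radius.

For O⁷⁺ (Z = 8) at n = 6:
r_6 = 6² × 0.05291772 nm / 8
r_6 = 36 × 0.05291772 nm / 8
r_6 = 1.905038 nm / 8
r_6 = 0.23813 nm

The electron orbits at approximately 0.23813 nm from the nucleus.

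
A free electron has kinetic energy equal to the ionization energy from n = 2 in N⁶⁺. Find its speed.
7.657e+06 m/s (or 2.55408% of c)

The binding energy at n = 2 for N⁶⁺ is:
E_2 = -13.6057 × 7²/2² = -166.6698250 eV
|E_2| = 166.6698250 eV

Convert to Joules:
KE = 166.6698250 eV × (1.602177 × 10⁻¹⁹ J/eV) = 2.67035e-17 J

Using KE = ½mv²:
v = √(2·KE/m_e)
v = √(2 × 2.67035e-17 J / 9.10938 × 10⁻³¹ kg)
v = 7.657e+06 m/s

This is approximately 2.55408% the speed of light.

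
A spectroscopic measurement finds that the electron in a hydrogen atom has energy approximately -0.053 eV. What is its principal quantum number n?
n = 16

The exact energy levels follow E_n = -13.6057 eV / n².

The measured value (-0.053 eV) is reported to only 2 significant figures, so we must test candidate n values and see which one matches to that precision.

Candidate energies:
  n = 14:  E = -13.6057/14² = -0.069417 eV
  n = 15:  E = -13.6057/15² = -0.060470 eV
  n = 16:  E = -13.6057/16² = -0.053147 eV  ← matches
  n = 17:  E = -13.6057/17² = -0.047079 eV
  n = 18:  E = -13.6057/18² = -0.041993 eV

Checking against the measurement of -0.053 eV (2 sig figs), only n = 16 agrees:
E_16 = -0.053147 eV, which rounds to -0.053 eV ✓

Therefore n = 16.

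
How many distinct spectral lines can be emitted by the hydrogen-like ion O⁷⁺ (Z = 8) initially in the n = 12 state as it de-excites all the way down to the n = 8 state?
10

The electron can occupy levels n = 8, 9, ..., 12 during de-excitation — that is m = 12 - 8 + 1 = 5 distinct levels.

The number of distinct spectral lines equals the number of ways to choose 2 of these m levels (each pair gives one possible emission transition):

Number of lines = m(m-1)/2 = 5×4/2 = 10

These correspond to all possible transitions between the 5 levels:
12 → 11, 12 → 10, 12 → 9, 12 → 8, 11 → 10, 11 → 9, 11 → 8, 10 → 9...

Each transition produces a photon with a unique energy (and thus wavelength). This count does not depend on Z.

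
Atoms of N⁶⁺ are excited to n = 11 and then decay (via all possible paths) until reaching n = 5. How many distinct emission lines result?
21

The electron can occupy levels n = 5, 6, ..., 11 during de-excitation — that is m = 11 - 5 + 1 = 7 distinct levels.

The number of distinct spectral lines equals the number of ways to choose 2 of these m levels (each pair gives one possible emission transition):

Number of lines = m(m-1)/2 = 7×6/2 = 21

These correspond to all possible transitions between the 7 levels:
11 → 10, 11 → 9, 11 → 8, 11 → 7, 11 → 6, 11 → 5, 10 → 9, 10 → 8...

Each transition produces a photon with a unique energy (and thus wavelength). This count does not depend on Z.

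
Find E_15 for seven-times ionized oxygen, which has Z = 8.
-3.87 eV

For hydrogen-like ions, the energy levels scale with Z²:
E_n = -13.6057 Z² / n² eV

For O⁷⁺ (Z = 8) at n = 15:
E_15 = -13.6057 × 8² / 15²
E_15 = -13.6057 × 64 / 225
E_15 = -870.7648 / 225
E_15 = -3.87 eV

The energy is 64 times more negative than hydrogen at the same n due to the stronger nuclear charge.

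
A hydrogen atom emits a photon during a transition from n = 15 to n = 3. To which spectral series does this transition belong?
Paschen series

The spectral series in hydrogen are named based on the final (lower) energy level:
- Lyman series: n_final = 1 (ultraviolet)
- Balmer series: n_final = 2 (visible/near-UV)
- Paschen series: n_final = 3 (infrared)
- Brackett series: n_final = 4 (infrared)
- Pfund series: n_final = 5 (far infrared)

Since this transition ends at n = 3, it belongs to the Paschen series.

For reference, this 15 → 3 line has photon energy
ΔE = 13.6057 eV × (1/3² - 1/15²) = 1.4512746667 eV,
corresponding to wavelength λ = hc/ΔE = 1239.84 eV·nm / 1.4512746667 eV = 854.311061 nm in the infrared region.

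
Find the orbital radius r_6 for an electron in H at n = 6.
1.9050 nm (or 19.0504 Å)

The Bohr radius formula is:
r_n = n² a₀ / Z

where a₀ = 0.0529177 nm is the Bohr radius.

For H (Z = 1) at n = 6:
r_6 = 6² × 0.0529177 nm / 1
r_6 = 36 × 0.0529177 nm / 1
r_6 = 1.90504 nm / 1
r_6 = 1.9050 nm

The electron orbits at approximately 1.9050 nm from the nucleus.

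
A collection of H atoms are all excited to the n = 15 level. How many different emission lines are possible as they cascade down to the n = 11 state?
10

The electron can occupy levels n = 11, 12, ..., 15 during de-excitation — that is m = 15 - 11 + 1 = 5 distinct levels.

The number of distinct spectral lines equals the number of ways to choose 2 of these m levels (each pair gives one possible emission transition):

Number of lines = m(m-1)/2 = 5×4/2 = 10

These correspond to all possible transitions between the 5 levels:
15 → 14, 15 → 13, 15 → 12, 15 → 11, 14 → 13, 14 → 12, 14 → 11, 13 → 12...

Each transition produces a photon with a unique energy (and thus wavelength). This count does not depend on Z.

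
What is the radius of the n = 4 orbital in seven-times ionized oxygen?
0.1058 nm (or 1.0584 Å)

The Bohr radius formula is:
r_n = n² a₀ / Z

where a₀ = 0.0529177 nm is the Bohr radius.

For O⁷⁺ (Z = 8) at n = 4:
r_4 = 4² × 0.0529177 nm / 8
r_4 = 16 × 0.0529177 nm / 8
r_4 = 0.84668 nm / 8
r_4 = 0.1058 nm

The electron orbits at approximately 0.1058 nm from the nucleus.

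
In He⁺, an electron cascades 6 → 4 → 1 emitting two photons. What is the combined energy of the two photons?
52.91 eV

The energy levels of He⁺ are E_n = -13.6057 × 2² / n² eV.

First transition (6 → 4):
ΔE₁ = |E_4 - E_6|
ΔE₁ = |-3.40142500 - (-1.51174444)| = 1.88968 eV

Second transition (4 → 1):
ΔE₂ = |E_1 - E_4|
ΔE₂ = |-54.42280000 - (-3.40142500)| = 51.02138 eV

Total energy released:
E_total = ΔE₁ + ΔE₂ = 1.88968 + 51.02138 = 52.91 eV

Note: This equals the direct transition 6 → 1: 52.91 eV ✓
Energy is conserved regardless of the path taken.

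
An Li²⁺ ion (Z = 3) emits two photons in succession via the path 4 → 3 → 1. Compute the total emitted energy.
114.798094 eV

The energy levels of Li²⁺ are E_n = -13.6057 × 3² / n² eV.

First transition (4 → 3):
ΔE₁ = |E_3 - E_4|
ΔE₁ = |-13.605700000000 - (-7.653206250000)| = 5.952493750 eV

Second transition (3 → 1):
ΔE₂ = |E_1 - E_3|
ΔE₂ = |-122.451300000000 - (-13.605700000000)| = 108.845600000 eV

Total energy released:
E_total = ΔE₁ + ΔE₂ = 5.952493750 + 108.845600000 = 114.798094 eV

Note: This equals the direct transition 4 → 1: 114.798094 eV ✓
Energy is conserved regardless of the path taken.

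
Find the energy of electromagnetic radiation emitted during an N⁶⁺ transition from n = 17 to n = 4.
39.360607 eV

The energy levels are E_n = -13.6057 Z² eV / n².

Energy at n = 17: E_17 = -13.6057 × 7² / 17² = -2.306848789 eV
Energy at n = 4: E_4 = -13.6057 × 7² / 4² = -41.667456250 eV

For emission (electron falling to lower state), the photon energy is:
E_photon = E_17 - E_4 = |-2.306848789 - (-41.667456250)|
E_photon = 39.360607 eV

This energy is carried away by the emitted photon.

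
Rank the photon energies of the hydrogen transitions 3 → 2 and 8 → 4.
3 → 2

Calculate the energy for each transition:

Transition 3 → 2:
ΔE₁ = |E_2 - E_3| = |-13.6057/2² - (-13.6057/3²)|
ΔE₁ = |-3.40142500000 - (-1.51174444444)| = 1.88968056 eV

Transition 8 → 4:
ΔE₂ = |E_4 - E_8| = |-13.6057/4² - (-13.6057/8²)|
ΔE₂ = |-0.85035625000 - (-0.21258906250)| = 0.63776719 eV

Since 1.88968056 eV > 0.63776719 eV, the transition 3 → 2 emits the more energetic photon.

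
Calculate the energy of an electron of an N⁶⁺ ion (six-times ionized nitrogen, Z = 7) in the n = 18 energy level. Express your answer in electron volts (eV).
-2.0577 eV

The energy levels of a hydrogen-like atom are given by:
E_n = -13.6057 Z² / n² eV  (with Z = 7 for N⁶⁺)

For n = 18:
E_18 = -13.6057 × 7² / 18²
E_18 = -13.6057 × 49 / 324
E_18 = -2.0577 eV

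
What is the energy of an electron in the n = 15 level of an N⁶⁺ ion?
-2.9630 eV

For hydrogen-like ions, the energy levels scale with Z²:
E_n = -13.6057 Z² / n² eV

For N⁶⁺ (Z = 7) at n = 15:
E_15 = -13.6057 × 7² / 15²
E_15 = -13.6057 × 49 / 225
E_15 = -666.6793 / 225
E_15 = -2.9630 eV

The energy is 49 times more negative than hydrogen at the same n due to the stronger nuclear charge.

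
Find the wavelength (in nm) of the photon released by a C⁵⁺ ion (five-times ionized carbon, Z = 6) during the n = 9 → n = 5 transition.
91.5333 nm

First, find the transition energy using E_n = -13.6057 Z² / n² eV:
E_9 = -13.6057 × 6² / 9² = -6.046978 eV
E_5 = -13.6057 × 6² / 5² = -19.592208 eV

Photon energy: |ΔE| = |E_5 - E_9| = 13.545230 eV

Convert to wavelength using E = hc/λ with hc = 1239.84 eV·nm:
λ = hc/E = 1239.84 eV·nm / 13.545230 eV
λ = 91.5333 nm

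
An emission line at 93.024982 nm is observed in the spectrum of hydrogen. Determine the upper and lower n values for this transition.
n = 7 → n = 1

First, find the photon energy from the wavelength (hc = 1239.84 eV·nm):
E = hc/λ = 1239.84 eV·nm / 93.024982 nm = 13.328033 eV

The energy levels of hydrogen satisfy E_n = -13.6057 / n² eV, so an emission n_i → n_f releases
ΔE = 13.6057 × (1/n_f² − 1/n_i²) eV.

Setting ΔE equal to the photon energy:
1/n_f² − 1/n_i² = 13.328033 / 13.6057 = 0.97959186

Since 1/n_i² must be positive, we need 1/n_f² > 0.97959186, i.e. n_f ≤ 1. For each allowed n_f, solve n_i = (1/n_f² − 0.97959186)^(−1/2) and check whether it is a whole number:
  n_f = 1: 1/n_i² = 1.00000000 − 0.97959186 = 0.02040814 → n_i = 7.000  → integer, n_i = 7 ✓

Only n_f = 1 gives an integer upper level, n_i = 7.

The transition is from n = 7 to n = 1 (emission).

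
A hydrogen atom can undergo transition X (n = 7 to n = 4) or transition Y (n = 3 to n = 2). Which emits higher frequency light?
3 → 2

Calculate the energy for each transition:

Transition 7 → 4:
ΔE₁ = |E_4 - E_7| = |-13.6057/4² - (-13.6057/7²)|
ΔE₁ = |-0.850356250000 - (-0.277667346939)| = 0.572688903 eV

Transition 3 → 2:
ΔE₂ = |E_2 - E_3| = |-13.6057/2² - (-13.6057/3²)|
ΔE₂ = |-3.401425000000 - (-1.511744444444)| = 1.889680556 eV

Since 1.889680556 eV > 0.572688903 eV, the transition 3 → 2 emits the more energetic photon.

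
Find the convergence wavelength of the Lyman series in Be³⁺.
5.70 nm

The series limit corresponds to the transition from n = ∞ to n = 1.
This is the highest energy (shortest wavelength) transition in the Lyman series.

E_∞ = 0 eV
E_1 = -13.6057 × 4² / 1² = -217.6912 eV

Energy at series limit:
ΔE = E_∞ - E_1 = 0 - (-217.6912) = 217.6912 eV
λ = hc/E = 1239.84 eV·nm / 217.6912 eV = 5.70 nm

This energy equals the ionization energy from the n = 1 state of Be³⁺.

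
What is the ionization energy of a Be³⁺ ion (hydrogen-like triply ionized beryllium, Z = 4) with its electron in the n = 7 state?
4.44268 eV

The ionization energy is the energy needed to remove the electron completely (n → ∞).

For a hydrogen-like ion with Z = 4, E_n = -13.6057 Z² / n² eV.

At n = 7: E_7 = -13.6057 × 4² / 7² = -4.44267755 eV
At n = ∞: E_∞ = 0 eV

Ionization energy = E_∞ - E_7 = 0 - (-4.44267755) = 4.44267755 eV
Ionization energy ≈ 4.44268 eV

This is also called the binding energy of the electron in state n = 7.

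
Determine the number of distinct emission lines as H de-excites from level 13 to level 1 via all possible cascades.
78

The electron can occupy levels n = 1, 2, ..., 13 during de-excitation — that is m = 13 - 1 + 1 = 13 distinct levels.

The number of distinct spectral lines equals the number of ways to choose 2 of these m levels (each pair gives one possible emission transition):

Number of lines = m(m-1)/2 = 13×12/2 = 78

These correspond to all possible transitions between the 13 levels:
13 → 12, 13 → 11, 13 → 10, 13 → 9, 13 → 8, 13 → 7, 13 → 6, 13 → 5...

Each transition produces a photon with a unique energy (and thus wavelength). This count does not depend on Z.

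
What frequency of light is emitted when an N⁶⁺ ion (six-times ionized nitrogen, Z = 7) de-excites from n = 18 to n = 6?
3.980e+15 Hz

First, find the transition energy:
E_18 = -13.6057 × 7² / 18² = -2.05765 eV
E_6 = -13.6057 × 7² / 6² = -18.51887 eV
|ΔE| = |E_6 - E_18| = 16.46122 eV

Convert to Joules: E = 16.46122 eV × (1.602177 × 10⁻¹⁹ J/eV) = 2.63738e-18 J

Using E = hf:
f = E/h = 2.63738e-18 J / (6.62607 × 10⁻³⁴ J·s)
f = 3.980e+15 Hz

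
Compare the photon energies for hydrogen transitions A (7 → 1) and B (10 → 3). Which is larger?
7 → 1

Calculate the energy for each transition:

Transition 7 → 1:
ΔE₁ = |E_1 - E_7| = |-13.6057/1² - (-13.6057/7²)|
ΔE₁ = |-13.605700000000 - (-0.277667346939)| = 13.328032653 eV

Transition 10 → 3:
ΔE₂ = |E_3 - E_10| = |-13.6057/3² - (-13.6057/10²)|
ΔE₂ = |-1.511744444444 - (-0.136057000000)| = 1.375687444 eV

Since 13.328032653 eV > 1.375687444 eV, the transition 7 → 1 emits the more energetic photon.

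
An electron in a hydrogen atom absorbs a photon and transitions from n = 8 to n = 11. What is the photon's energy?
0.1001 eV

The energy levels of a hydrogen-like atom are E_n = -13.6057 eV / n².

Energy at n = 8: E_8 = -13.6057 / 8² = -0.2125891 eV
Energy at n = 11: E_11 = -13.6057 / 11² = -0.1124438 eV

The excitation energy is the difference:
ΔE = E_11 - E_8
ΔE = -0.1124438 - (-0.2125891)
ΔE = 0.1001 eV

Since this is positive, energy must be absorbed (photon absorption).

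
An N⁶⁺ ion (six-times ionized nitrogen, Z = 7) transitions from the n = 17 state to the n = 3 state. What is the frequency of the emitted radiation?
1.73536e+16 Hz

First, find the transition energy:
E_17 = -13.6057 × 7² / 17² = -2.3068488 eV
E_3 = -13.6057 × 7² / 3² = -74.0754778 eV
|ΔE| = |E_3 - E_17| = 71.7686290 eV

Convert to Joules: E = 71.7686290 eV × (1.602177 × 10⁻¹⁹ J/eV) = 1.1498605e-17 J

Using E = hf:
f = E/h = 1.1498605e-17 J / (6.62607 × 10⁻³⁴ J·s)
f = 1.73536e+16 Hz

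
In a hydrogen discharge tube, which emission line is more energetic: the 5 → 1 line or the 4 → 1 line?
5 → 1

Calculate the energy for each transition:

Transition 5 → 1:
ΔE₁ = |E_1 - E_5| = |-13.6057/1² - (-13.6057/5²)|
ΔE₁ = |-13.6057000000 - (-0.5442280000)| = 13.0614720 eV

Transition 4 → 1:
ΔE₂ = |E_1 - E_4| = |-13.6057/1² - (-13.6057/4²)|
ΔE₂ = |-13.6057000000 - (-0.8503562500)| = 12.7553438 eV

Since 13.0614720 eV > 12.7553438 eV, the transition 5 → 1 emits the more energetic photon.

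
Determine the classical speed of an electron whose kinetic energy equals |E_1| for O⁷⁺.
1.7502e+07 m/s (or 5.84% of c)

The binding energy at n = 1 for O⁷⁺ is:
E_1 = -13.6057 × 8²/1² = -870.76480 eV
|E_1| = 870.76480 eV

Convert to Joules:
KE = 870.76480 eV × (1.602177 × 10⁻¹⁹ J/eV) = 1.395119e-16 J

Using KE = ½mv²:
v = √(2·KE/m_e)
v = √(2 × 1.395119e-16 J / 9.10938 × 10⁻³¹ kg)
v = 1.7502e+07 m/s

This is approximately 5.84% the speed of light.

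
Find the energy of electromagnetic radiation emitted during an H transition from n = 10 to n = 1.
13.47 eV

The energy levels are E_n = -13.6057 eV / n².

Energy at n = 10: E_10 = -13.6057 / 10² = -0.13606 eV
Energy at n = 1: E_1 = -13.6057 / 1² = -13.60570 eV

For emission (electron falling to lower state), the photon energy is:
E_photon = E_10 - E_1 = |-0.13606 - (-13.60570)|
E_photon = 13.47 eV

This energy is carried away by the emitted photon.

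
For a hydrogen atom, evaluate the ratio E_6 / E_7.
1.3611

Using E_n = -13.6057 Z² / n² eV with Z = 1:

E_6 = -13.6057 / 6² = -13.6057 / 36 = -0.3779361111 eV
E_7 = -13.6057 / 7² = -13.6057 / 49 = -0.2776673469 eV

The ratio is:
E_6/E_7 = (-0.3779361111) / (-0.2776673469)
E_6/E_7 = (-13.6057/36) / (-13.6057/49)
E_6/E_7 = 49/36
E_6/E_7 = 1.3611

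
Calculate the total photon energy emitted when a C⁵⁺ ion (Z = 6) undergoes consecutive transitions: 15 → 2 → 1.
487.63 eV

The energy levels of C⁵⁺ are E_n = -13.6057 × 6² / n² eV.

First transition (15 → 2):
ΔE₁ = |E_2 - E_15|
ΔE₁ = |-122.45130000 - (-2.17691200)| = 120.27439 eV

Second transition (2 → 1):
ΔE₂ = |E_1 - E_2|
ΔE₂ = |-489.80520000 - (-122.45130000)| = 367.35390 eV

Total energy released:
E_total = ΔE₁ + ΔE₂ = 120.27439 + 367.35390 = 487.63 eV

Note: This equals the direct transition 15 → 1: 487.63 eV ✓
Energy is conserved regardless of the path taken.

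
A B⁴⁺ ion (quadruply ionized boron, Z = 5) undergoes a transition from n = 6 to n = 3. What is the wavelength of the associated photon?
43.741 nm

First, find the transition energy using E_n = -13.6057 Z² / n² eV:
E_6 = -13.6057 × 5² / 6² = -9.44840 eV
E_3 = -13.6057 × 5² / 3² = -37.79361 eV

Photon energy: |ΔE| = |E_3 - E_6| = 28.34521 eV

Convert to wavelength using E = hc/λ with hc = 1239.84 eV·nm:
λ = hc/E = 1239.84 eV·nm / 28.34521 eV
λ = 43.741 nm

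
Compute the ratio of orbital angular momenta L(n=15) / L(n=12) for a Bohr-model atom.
1.25

In the Bohr model, L_n = nℏ, so the ratio is purely the ratio of quantum numbers:

L_15/L_12 = 15ℏ / 12ℏ = 15/12 = 1.25

The angular momentum scales linearly with n.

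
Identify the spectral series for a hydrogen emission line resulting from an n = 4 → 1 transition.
Lyman series

The spectral series in hydrogen are named based on the final (lower) energy level:
- Lyman series: n_final = 1 (ultraviolet)
- Balmer series: n_final = 2 (visible/near-UV)
- Paschen series: n_final = 3 (infrared)
- Brackett series: n_final = 4 (infrared)
- Pfund series: n_final = 5 (far infrared)

Since this transition ends at n = 1, it belongs to the Lyman series.

For reference, this 4 → 1 line has photon energy
ΔE = 13.6057 eV × (1/1² - 1/4²) = 12.755344 eV,
corresponding to wavelength λ = hc/ΔE = 1239.84 eV·nm / 12.755344 eV = 97.2016 nm in the ultraviolet region.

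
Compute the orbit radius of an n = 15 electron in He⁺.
5.9532 nm (or 59.5324 Å)

The Bohr radius formula is:
r_n = n² a₀ / Z

where a₀ = 0.0529177 nm is the Bohr radius.

For He⁺ (Z = 2) at n = 15:
r_15 = 15² × 0.0529177 nm / 2
r_15 = 225 × 0.0529177 nm / 2
r_15 = 11.90648 nm / 2
r_15 = 5.9532 nm

The electron orbits at approximately 5.9532 nm from the nucleus.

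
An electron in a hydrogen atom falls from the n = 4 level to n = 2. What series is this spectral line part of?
Balmer series

The spectral series in hydrogen are named based on the final (lower) energy level:
- Lyman series: n_final = 1 (ultraviolet)
- Balmer series: n_final = 2 (visible/near-UV)
- Paschen series: n_final = 3 (infrared)
- Brackett series: n_final = 4 (infrared)
- Pfund series: n_final = 5 (far infrared)

Since this transition ends at n = 2, it belongs to the Balmer series.

For reference, this 4 → 2 line has photon energy
ΔE = 13.6057 eV × (1/2² - 1/4²) = 2.551068750 eV,
corresponding to wavelength λ = hc/ΔE = 1239.84 eV·nm / 2.551068750 eV = 486.00807 nm in the visible/near-UV region.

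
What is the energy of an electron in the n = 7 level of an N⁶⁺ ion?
-13.61 eV

For hydrogen-like ions, the energy levels scale with Z²:
E_n = -13.6057 Z² / n² eV

For N⁶⁺ (Z = 7) at n = 7:
E_7 = -13.6057 × 7² / 7²
E_7 = -13.6057 × 49 / 49
E_7 = -666.6793 / 49
E_7 = -13.61 eV

The energy is 49 times more negative than hydrogen at the same n due to the stronger nuclear charge.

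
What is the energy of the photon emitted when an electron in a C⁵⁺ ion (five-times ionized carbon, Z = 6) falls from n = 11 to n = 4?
26.56485 eV

The energy levels are E_n = -13.6057 Z² eV / n².

Energy at n = 11: E_11 = -13.6057 × 6² / 11² = -4.04797686 eV
Energy at n = 4: E_4 = -13.6057 × 6² / 4² = -30.61282500 eV

For emission (electron falling to lower state), the photon energy is:
E_photon = E_11 - E_4 = |-4.04797686 - (-30.61282500)|
E_photon = 26.56485 eV

This energy is carried away by the emitted photon.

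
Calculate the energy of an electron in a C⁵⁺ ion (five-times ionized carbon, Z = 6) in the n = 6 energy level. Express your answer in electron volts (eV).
-13.6057 eV

The energy levels of a hydrogen-like atom are given by:
E_n = -13.6057 Z² / n² eV  (with Z = 6 for C⁵⁺)

For n = 6:
E_6 = -13.6057 × 6² / 6²
E_6 = -13.6057 × 36 / 36
E_6 = -13.6057 eV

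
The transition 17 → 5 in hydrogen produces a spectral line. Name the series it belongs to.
Pfund series

The spectral series in hydrogen are named based on the final (lower) energy level:
- Lyman series: n_final = 1 (ultraviolet)
- Balmer series: n_final = 2 (visible/near-UV)
- Paschen series: n_final = 3 (infrared)
- Brackett series: n_final = 4 (infrared)
- Pfund series: n_final = 5 (far infrared)

Since this transition ends at n = 5, it belongs to the Pfund series.

For reference, this 17 → 5 line has photon energy
ΔE = 13.6057 eV × (1/5² - 1/17²) = 0.497149453 eV,
corresponding to wavelength λ = hc/ΔE = 1239.84 eV·nm / 0.497149453 eV = 2493.898 nm in the far infrared region.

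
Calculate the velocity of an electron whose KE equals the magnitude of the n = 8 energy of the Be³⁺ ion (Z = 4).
1.09e+06 m/s (or 0.36487% of c)

The binding energy at n = 8 for Be³⁺ is:
E_8 = -13.6057 × 4²/8² = -3.4014250 eV
|E_8| = 3.4014250 eV

Convert to Joules:
KE = 3.4014250 eV × (1.602177 × 10⁻¹⁹ J/eV) = 5.4497e-19 J

Using KE = ½mv²:
v = √(2·KE/m_e)
v = √(2 × 5.4497e-19 J / 9.10938 × 10⁻³¹ kg)
v = 1.09e+06 m/s

This is approximately 0.36487% the speed of light.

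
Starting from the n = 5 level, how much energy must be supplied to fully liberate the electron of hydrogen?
0.544228 eV

The ionization energy is the energy needed to remove the electron completely (n → ∞).

For hydrogen, E_n = -13.6057 eV / n².

At n = 5: E_5 = -13.6057 / 5² = -0.544228000 eV
At n = ∞: E_∞ = 0 eV

Ionization energy = E_∞ - E_5 = 0 - (-0.544228000) = 0.544228000 eV
Ionization energy ≈ 0.544228 eV

This is also called the binding energy of the electron in state n = 5.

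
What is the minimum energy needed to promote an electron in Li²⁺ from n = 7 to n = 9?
0.9873 eV

The energy levels of a hydrogen-like atom are E_n = -13.6057 Z² eV / n².

Energy at n = 7: E_7 = -13.6057 × 3² / 7² = -2.4990061 eV
Energy at n = 9: E_9 = -13.6057 × 3² / 9² = -1.5117444 eV

The excitation energy is the difference:
ΔE = E_9 - E_7
ΔE = -1.5117444 - (-2.4990061)
ΔE = 0.9873 eV

Since this is positive, energy must be absorbed (photon absorption).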